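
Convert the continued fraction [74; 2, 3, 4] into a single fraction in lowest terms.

2233/30

Work from the innermost term outward:
Start with 4.
3 + 1/(4/1) = 3 + 1/4 = 13/4
2 + 1/(13/4) = 2 + 4/13 = 30/13
74 + 1/(30/13) = 74 + 13/30 = 2233/30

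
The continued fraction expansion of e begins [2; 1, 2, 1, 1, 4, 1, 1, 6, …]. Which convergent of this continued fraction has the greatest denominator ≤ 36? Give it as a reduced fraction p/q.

87/32

a_0 = 2: 2/1  (≤ bound)
a_1 = 1: 3/1  (≤ bound)
a_2 = 2: 8/3  (≤ bound)
a_3 = 1: 11/4  (≤ bound)
a_4 = 1: 19/7  (≤ bound)
a_5 = 4: 87/32  (≤ bound)
a_6 = 1: 106/39  (> 36, stop)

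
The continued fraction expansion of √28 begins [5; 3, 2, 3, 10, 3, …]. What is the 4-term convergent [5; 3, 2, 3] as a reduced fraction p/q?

Compute successive convergents:
a_0 = 5: 5/1
a_1 = 3: 16/3
a_2 = 2: 37/7
a_3 = 3: 127/24

127/24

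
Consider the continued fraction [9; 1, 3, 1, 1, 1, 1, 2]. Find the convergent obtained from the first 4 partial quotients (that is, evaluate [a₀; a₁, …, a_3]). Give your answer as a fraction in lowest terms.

a_0 = 9: 9/1
a_1 = 1: 10/1
a_2 = 3: 39/4
a_3 = 1: 49/5

49/5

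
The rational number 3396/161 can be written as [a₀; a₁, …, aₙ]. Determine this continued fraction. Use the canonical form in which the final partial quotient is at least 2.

⌊3396/161⌋ = 21, remainder 15
⌊161/15⌋ = 10, remainder 11
⌊15/11⌋ = 1, remainder 4
⌊11/4⌋ = 2, remainder 3
⌊4/3⌋ = 1, remainder 1
⌊3/1⌋ = 3, remainder 0

[21; 10, 1, 2, 1, 3]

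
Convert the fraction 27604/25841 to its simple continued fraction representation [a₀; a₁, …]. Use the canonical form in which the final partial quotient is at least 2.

27604 = 1·25841 + 1763, so a_0 = 1
25841 = 14·1763 + 1159, so a_1 = 14
1763 = 1·1159 + 604, so a_2 = 1
1159 = 1·604 + 555, so a_3 = 1
604 = 1·555 + 49, so a_4 = 1
555 = 11·49 + 16, so a_5 = 11
49 = 3·16 + 1, so a_6 = 3
16 = 16·1 + 0, so a_7 = 16

[1; 14, 1, 1, 1, 11, 3, 16]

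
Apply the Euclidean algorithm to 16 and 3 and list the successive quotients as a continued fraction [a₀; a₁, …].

⌊16/3⌋ = 5, remainder 1
⌊3/1⌋ = 3, remainder 0

[5; 3]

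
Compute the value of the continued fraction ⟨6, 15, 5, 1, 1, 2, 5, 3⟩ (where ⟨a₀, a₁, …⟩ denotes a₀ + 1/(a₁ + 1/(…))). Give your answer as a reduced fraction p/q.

a_0 = 6: 6/1
a_1 = 15: 91/15
a_2 = 5: 461/76
a_3 = 1: 552/91
a_4 = 1: 1013/167
a_5 = 2: 2578/425
a_6 = 5: 13903/2292
a_7 = 3: 44287/7301

44287/7301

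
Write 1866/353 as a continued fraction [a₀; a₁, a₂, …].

[5; 3, 2, 50]

1866 = 5·353 + 101, so a_0 = 5
353 = 3·101 + 50, so a_1 = 3
101 = 2·50 + 1, so a_2 = 2
50 = 50·1 + 0, so a_3 = 50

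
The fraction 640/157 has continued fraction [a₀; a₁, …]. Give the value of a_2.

640 ÷ 157 → quotient 4, remainder 12
157 ÷ 12 → quotient 13, remainder 1
12 ÷ 1 → quotient 12, remainder 0

12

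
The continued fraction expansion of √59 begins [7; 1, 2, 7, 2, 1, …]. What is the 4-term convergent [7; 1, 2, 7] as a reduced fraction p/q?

a_0 = 7: 7/1
a_1 = 1: 8/1
a_2 = 2: 23/3
a_3 = 7: 169/22

169/22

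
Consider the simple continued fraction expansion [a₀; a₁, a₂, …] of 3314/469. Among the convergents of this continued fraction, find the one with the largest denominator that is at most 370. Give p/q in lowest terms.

a_0 = 7: 7/1  (≤ bound)
a_1 = 15: 106/15  (≤ bound)
a_2 = 7: 749/106  (≤ bound)
a_3 = 1: 855/121  (≤ bound)
a_4 = 3: 3314/469  (> 370, stop)

855/121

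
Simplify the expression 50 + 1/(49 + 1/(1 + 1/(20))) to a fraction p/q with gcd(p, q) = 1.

a_0 = 50: 50/1
a_1 = 49: 2451/49
a_2 = 1: 2501/50
a_3 = 20: 52471/1049

52471/1049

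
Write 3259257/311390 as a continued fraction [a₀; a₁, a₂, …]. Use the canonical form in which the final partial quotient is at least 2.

Apply division with remainder until the remainder is 0:
3259257 ÷ 311390 → quotient 10, remainder 145357
311390 ÷ 145357 → quotient 2, remainder 20676
145357 ÷ 20676 → quotient 7, remainder 625
20676 ÷ 625 → quotient 33, remainder 51
625 ÷ 51 → quotient 12, remainder 13
51 ÷ 13 → quotient 3, remainder 12
13 ÷ 12 → quotient 1, remainder 1
12 ÷ 1 → quotient 12, remainder 0

[10; 2, 7, 33, 12, 3, 1, 12]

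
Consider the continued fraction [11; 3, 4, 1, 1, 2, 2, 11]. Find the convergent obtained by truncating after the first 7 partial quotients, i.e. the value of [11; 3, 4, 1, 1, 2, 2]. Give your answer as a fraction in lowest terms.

2002/177

Use the convergent recurrence hₖ = aₖ·hₖ₋₁ + hₖ₋₂ (and likewise for the denominators kₖ):
a_0 = 11: 11/1
a_1 = 3: 34/3
a_2 = 4: 147/13
a_3 = 1: 181/16
a_4 = 1: 328/29
a_5 = 2: 837/74
a_6 = 2: 2002/177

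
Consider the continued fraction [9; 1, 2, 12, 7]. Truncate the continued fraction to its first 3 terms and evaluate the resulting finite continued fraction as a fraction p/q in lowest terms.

Build up convergents one term at a time:
a_0 = 9: 9/1
a_1 = 1: 10/1
a_2 = 2: 29/3

29/3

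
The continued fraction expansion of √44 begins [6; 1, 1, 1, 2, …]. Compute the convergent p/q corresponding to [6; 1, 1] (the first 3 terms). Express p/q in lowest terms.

13/2

a_0 = 6: 6/1
a_1 = 1: 7/1
a_2 = 1: 13/2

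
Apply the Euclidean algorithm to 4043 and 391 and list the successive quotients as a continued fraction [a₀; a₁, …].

[10; 2, 1, 15, 1, 1, 1, 2]

⌊4043/391⌋ = 10, remainder 133
⌊391/133⌋ = 2, remainder 125
⌊133/125⌋ = 1, remainder 8
⌊125/8⌋ = 15, remainder 5
⌊8/5⌋ = 1, remainder 3
⌊5/3⌋ = 1, remainder 2
⌊3/2⌋ = 1, remainder 1
⌊2/1⌋ = 2, remainder 0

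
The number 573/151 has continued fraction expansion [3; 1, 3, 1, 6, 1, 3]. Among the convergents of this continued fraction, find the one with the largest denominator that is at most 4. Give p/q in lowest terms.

15/4

List convergents until the denominator exceeds the bound:
a_0 = 3: 3/1  (≤ bound)
a_1 = 1: 4/1  (≤ bound)
a_2 = 3: 15/4  (≤ bound)
a_3 = 1: 19/5  (> 4, stop)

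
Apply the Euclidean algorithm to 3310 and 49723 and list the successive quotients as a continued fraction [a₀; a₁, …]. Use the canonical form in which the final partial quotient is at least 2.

Repeatedly divide and take the remainder:
3310 = 0·49723 + 3310, so a_0 = 0
49723 = 15·3310 + 73, so a_1 = 15
3310 = 45·73 + 25, so a_2 = 45
73 = 2·25 + 23, so a_3 = 2
25 = 1·23 + 2, so a_4 = 1
23 = 11·2 + 1, so a_5 = 11
2 = 2·1 + 0, so a_6 = 2

[0; 15, 45, 2, 1, 11, 2]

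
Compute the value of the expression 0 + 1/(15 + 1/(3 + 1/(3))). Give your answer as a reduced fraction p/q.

Start with 3.
3 + 1/(3/1) = 3 + 1/3 = 10/3
15 + 1/(10/3) = 15 + 3/10 = 153/10
0 + 1/(153/10) = 0 + 10/153 = 10/153

10/153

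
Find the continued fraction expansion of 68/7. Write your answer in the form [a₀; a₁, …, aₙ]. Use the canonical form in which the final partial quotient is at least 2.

Repeatedly divide and take the remainder:
⌊68/7⌋ = 9, remainder 5
⌊7/5⌋ = 1, remainder 2
⌊5/2⌋ = 2, remainder 1
⌊2/1⌋ = 2, remainder 0

[9; 1, 2, 2]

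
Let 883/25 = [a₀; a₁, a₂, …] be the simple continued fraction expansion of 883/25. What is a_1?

883 = 35·25 + 8, so a_0 = 35
25 = 3·8 + 1, so a_1 = 3

3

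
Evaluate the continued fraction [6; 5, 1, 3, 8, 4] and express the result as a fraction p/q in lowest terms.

Compute successive convergents:
a_0 = 6: 6/1
a_1 = 5: 31/5
a_2 = 1: 37/6
a_3 = 3: 142/23
a_4 = 8: 1173/190
a_5 = 4: 4834/783

4834/783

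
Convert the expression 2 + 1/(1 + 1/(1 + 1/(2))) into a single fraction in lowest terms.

a_0 = 2: 2/1
a_1 = 1: 3/1
a_2 = 1: 5/2
a_3 = 2: 13/5

13/5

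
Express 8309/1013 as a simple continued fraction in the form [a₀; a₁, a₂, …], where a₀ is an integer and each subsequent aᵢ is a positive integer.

8309 = 8·1013 + 205, so a_0 = 8
1013 = 4·205 + 193, so a_1 = 4
205 = 1·193 + 12, so a_2 = 1
193 = 16·12 + 1, so a_3 = 16
12 = 12·1 + 0, so a_4 = 12

[8; 4, 1, 16, 12]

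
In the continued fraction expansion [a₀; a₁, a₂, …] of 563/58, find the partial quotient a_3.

2

Run the Euclidean algorithm, recording each quotient:
⌊563/58⌋ = 9, remainder 41
⌊58/41⌋ = 1, remainder 17
⌊41/17⌋ = 2, remainder 7
⌊17/7⌋ = 2, remainder 3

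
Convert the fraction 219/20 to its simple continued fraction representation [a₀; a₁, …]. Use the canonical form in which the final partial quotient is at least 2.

219 = 10·20 + 19, so a_0 = 10
20 = 1·19 + 1, so a_1 = 1
19 = 19·1 + 0, so a_2 = 19

[10; 1, 19]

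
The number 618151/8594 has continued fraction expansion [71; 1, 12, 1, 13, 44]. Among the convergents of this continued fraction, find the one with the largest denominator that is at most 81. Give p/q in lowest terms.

1007/14

a_0 = 71: 71/1  (≤ bound)
a_1 = 1: 72/1  (≤ bound)
a_2 = 12: 935/13  (≤ bound)
a_3 = 1: 1007/14  (≤ bound)
a_4 = 13: 14026/195  (> 81, stop)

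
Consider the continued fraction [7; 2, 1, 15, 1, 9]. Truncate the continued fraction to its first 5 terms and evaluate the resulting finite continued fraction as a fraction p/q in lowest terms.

367/50

a_0 = 7: 7/1
a_1 = 2: 15/2
a_2 = 1: 22/3
a_3 = 15: 345/47
a_4 = 1: 367/50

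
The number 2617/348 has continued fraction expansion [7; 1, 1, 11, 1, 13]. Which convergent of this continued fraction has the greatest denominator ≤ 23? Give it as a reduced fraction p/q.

a_0 = 7: 7/1  (≤ bound)
a_1 = 1: 8/1  (≤ bound)
a_2 = 1: 15/2  (≤ bound)
a_3 = 11: 173/23  (≤ bound)
a_4 = 1: 188/25  (> 23, stop)

173/23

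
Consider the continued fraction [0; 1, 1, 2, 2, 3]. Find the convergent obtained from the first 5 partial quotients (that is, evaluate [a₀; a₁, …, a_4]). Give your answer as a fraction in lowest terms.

7/12

Collapse the nested fraction from the inside out:
Start with 2.
2 + 1/(2/1) = 2 + 1/2 = 5/2
1 + 1/(5/2) = 1 + 2/5 = 7/5
1 + 1/(7/5) = 1 + 5/7 = 12/7
0 + 1/(12/7) = 0 + 7/12 = 7/12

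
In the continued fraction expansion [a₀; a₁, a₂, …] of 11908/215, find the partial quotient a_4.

⌊11908/215⌋ = 55, remainder 83
⌊215/83⌋ = 2, remainder 49
⌊83/49⌋ = 1, remainder 34
⌊49/34⌋ = 1, remainder 15
⌊34/15⌋ = 2, remainder 4

2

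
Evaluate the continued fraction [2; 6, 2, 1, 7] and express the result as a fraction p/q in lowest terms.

315/146

a_0 = 2: 2/1
a_1 = 6: 13/6
a_2 = 2: 28/13
a_3 = 1: 41/19
a_4 = 7: 315/146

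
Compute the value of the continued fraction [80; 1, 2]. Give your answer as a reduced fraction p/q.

Start with 2.
1 + 1/(2/1) = 1 + 1/2 = 3/2
80 + 1/(3/2) = 80 + 2/3 = 242/3

242/3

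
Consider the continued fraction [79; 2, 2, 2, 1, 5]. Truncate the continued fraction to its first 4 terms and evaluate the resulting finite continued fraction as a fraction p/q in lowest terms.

Compute successive convergents:
a_0 = 79: 79/1
a_1 = 2: 159/2
a_2 = 2: 397/5
a_3 = 2: 953/12

953/12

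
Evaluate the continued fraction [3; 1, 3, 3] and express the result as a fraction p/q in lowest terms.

49/13

Starting at the tail and folding back:
Start with 3.
3 + 1/(3/1) = 3 + 1/3 = 10/3
1 + 1/(10/3) = 1 + 3/10 = 13/10
3 + 1/(13/10) = 3 + 10/13 = 49/13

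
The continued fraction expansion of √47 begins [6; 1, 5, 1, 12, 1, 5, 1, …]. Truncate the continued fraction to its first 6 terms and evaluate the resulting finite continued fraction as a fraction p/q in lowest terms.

665/97

a_0 = 6: 6/1
a_1 = 1: 7/1
a_2 = 5: 41/6
a_3 = 1: 48/7
a_4 = 12: 617/90
a_5 = 1: 665/97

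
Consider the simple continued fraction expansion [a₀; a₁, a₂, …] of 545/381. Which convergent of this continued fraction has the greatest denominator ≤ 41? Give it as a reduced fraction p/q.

List convergents until the denominator exceeds the bound:
a_0 = 1: 1/1  (≤ bound)
a_1 = 2: 3/2  (≤ bound)
a_2 = 3: 10/7  (≤ bound)
a_3 = 10: 103/72  (> 41, stop)

10/7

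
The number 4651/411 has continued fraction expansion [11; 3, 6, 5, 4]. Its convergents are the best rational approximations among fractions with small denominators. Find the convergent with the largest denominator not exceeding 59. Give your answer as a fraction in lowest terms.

215/19

List convergents until the denominator exceeds the bound:
a_0 = 11: 11/1  (≤ bound)
a_1 = 3: 34/3  (≤ bound)
a_2 = 6: 215/19  (≤ bound)
a_3 = 5: 1109/98  (> 59, stop)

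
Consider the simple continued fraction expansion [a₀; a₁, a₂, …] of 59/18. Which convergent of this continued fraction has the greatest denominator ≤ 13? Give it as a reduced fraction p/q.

23/7

a_0 = 3: 3/1  (≤ bound)
a_1 = 3: 10/3  (≤ bound)
a_2 = 1: 13/4  (≤ bound)
a_3 = 1: 23/7  (≤ bound)
a_4 = 2: 59/18  (> 13, stop)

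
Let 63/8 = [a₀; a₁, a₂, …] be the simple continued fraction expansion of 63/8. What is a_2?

63 = 7·8 + 7, so a_0 = 7
8 = 1·7 + 1, so a_1 = 1
7 = 7·1 + 0, so a_2 = 7

7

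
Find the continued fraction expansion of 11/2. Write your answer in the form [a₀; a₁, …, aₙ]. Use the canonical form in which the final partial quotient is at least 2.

[5; 2]

⌊11/2⌋ = 5, remainder 1
⌊2/1⌋ = 2, remainder 0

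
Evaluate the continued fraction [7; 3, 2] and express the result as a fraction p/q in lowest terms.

51/7

Use the convergent recurrence hₖ = aₖ·hₖ₋₁ + hₖ₋₂ (and likewise for the denominators kₖ):
a_0 = 7: 7/1
a_1 = 3: 22/3
a_2 = 2: 51/7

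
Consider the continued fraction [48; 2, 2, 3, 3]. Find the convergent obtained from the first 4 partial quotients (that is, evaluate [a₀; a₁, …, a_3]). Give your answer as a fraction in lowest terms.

823/17

Build up convergents one term at a time:
a_0 = 48: 48/1
a_1 = 2: 97/2
a_2 = 2: 242/5
a_3 = 3: 823/17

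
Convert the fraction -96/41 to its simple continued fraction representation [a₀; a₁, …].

Run the Euclidean algorithm, recording each quotient:
-96 ÷ 41 → quotient -3, remainder 27
41 ÷ 27 → quotient 1, remainder 14
27 ÷ 14 → quotient 1, remainder 13
14 ÷ 13 → quotient 1, remainder 1
13 ÷ 1 → quotient 13, remainder 0

[-3; 1, 1, 1, 13]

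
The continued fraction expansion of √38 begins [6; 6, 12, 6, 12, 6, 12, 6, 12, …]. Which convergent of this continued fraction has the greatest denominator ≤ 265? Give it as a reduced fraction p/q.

a_0 = 6: 6/1  (≤ bound)
a_1 = 6: 37/6  (≤ bound)
a_2 = 12: 450/73  (≤ bound)
a_3 = 6: 2737/444  (> 265, stop)

450/73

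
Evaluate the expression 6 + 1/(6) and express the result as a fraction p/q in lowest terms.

Compute successive convergents:
a_0 = 6: 6/1
a_1 = 6: 37/6

37/6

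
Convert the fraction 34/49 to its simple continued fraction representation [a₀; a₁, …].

[0; 1, 2, 3, 1, 3]

Apply division with remainder until the remainder is 0:
34 ÷ 49 → quotient 0, remainder 34
49 ÷ 34 → quotient 1, remainder 15
34 ÷ 15 → quotient 2, remainder 4
15 ÷ 4 → quotient 3, remainder 3
4 ÷ 3 → quotient 1, remainder 1
3 ÷ 1 → quotient 3, remainder 0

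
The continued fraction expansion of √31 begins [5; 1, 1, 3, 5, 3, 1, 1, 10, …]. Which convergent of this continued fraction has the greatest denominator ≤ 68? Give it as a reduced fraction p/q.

a_0 = 5: 5/1  (≤ bound)
a_1 = 1: 6/1  (≤ bound)
a_2 = 1: 11/2  (≤ bound)
a_3 = 3: 39/7  (≤ bound)
a_4 = 5: 206/37  (≤ bound)
a_5 = 3: 657/118  (> 68, stop)

206/37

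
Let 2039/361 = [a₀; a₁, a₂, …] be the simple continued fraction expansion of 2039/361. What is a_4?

⌊2039/361⌋ = 5, remainder 234
⌊361/234⌋ = 1, remainder 127
⌊234/127⌋ = 1, remainder 107
⌊127/107⌋ = 1, remainder 20
⌊107/20⌋ = 5, remainder 7

5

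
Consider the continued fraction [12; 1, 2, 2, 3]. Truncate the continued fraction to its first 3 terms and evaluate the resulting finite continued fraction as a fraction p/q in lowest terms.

38/3

Build up convergents one term at a time:
a_0 = 12: 12/1
a_1 = 1: 13/1
a_2 = 2: 38/3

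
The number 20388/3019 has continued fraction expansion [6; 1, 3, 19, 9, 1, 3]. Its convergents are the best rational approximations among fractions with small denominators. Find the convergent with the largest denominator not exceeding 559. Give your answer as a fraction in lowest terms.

520/77

a_0 = 6: 6/1  (≤ bound)
a_1 = 1: 7/1  (≤ bound)
a_2 = 3: 27/4  (≤ bound)
a_3 = 19: 520/77  (≤ bound)
a_4 = 9: 4707/697  (> 559, stop)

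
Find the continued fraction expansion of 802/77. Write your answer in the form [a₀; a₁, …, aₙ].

[10; 2, 2, 2, 6]

802 = 10·77 + 32, so a_0 = 10
77 = 2·32 + 13, so a_1 = 2
32 = 2·13 + 6, so a_2 = 2
13 = 2·6 + 1, so a_3 = 2
6 = 6·1 + 0, so a_4 = 6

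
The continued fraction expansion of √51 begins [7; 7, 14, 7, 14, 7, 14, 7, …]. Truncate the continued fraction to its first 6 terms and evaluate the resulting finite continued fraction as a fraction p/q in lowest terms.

499850/69993

Start with 7.
14 + 1/(7/1) = 14 + 1/7 = 99/7
7 + 1/(99/7) = 7 + 7/99 = 700/99
14 + 1/(700/99) = 14 + 99/700 = 9899/700
7 + 1/(9899/700) = 7 + 700/9899 = 69993/9899
7 + 1/(69993/9899) = 7 + 9899/69993 = 499850/69993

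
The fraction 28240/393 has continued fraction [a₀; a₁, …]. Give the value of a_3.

Apply division with remainder until the remainder is 0:
28240 = 71·393 + 337, so a_0 = 71
393 = 1·337 + 56, so a_1 = 1
337 = 6·56 + 1, so a_2 = 6
56 = 56·1 + 0, so a_3 = 56

56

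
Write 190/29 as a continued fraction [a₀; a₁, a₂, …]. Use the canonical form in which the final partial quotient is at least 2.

⌊190/29⌋ = 6, remainder 16
⌊29/16⌋ = 1, remainder 13
⌊16/13⌋ = 1, remainder 3
⌊13/3⌋ = 4, remainder 1
⌊3/1⌋ = 3, remainder 0

[6; 1, 1, 4, 3]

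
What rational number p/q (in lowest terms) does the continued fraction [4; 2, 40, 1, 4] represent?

Start with 4.
1 + 1/(4/1) = 1 + 1/4 = 5/4
40 + 1/(5/4) = 40 + 4/5 = 204/5
2 + 1/(204/5) = 2 + 5/204 = 413/204
4 + 1/(413/204) = 4 + 204/413 = 1856/413

1856/413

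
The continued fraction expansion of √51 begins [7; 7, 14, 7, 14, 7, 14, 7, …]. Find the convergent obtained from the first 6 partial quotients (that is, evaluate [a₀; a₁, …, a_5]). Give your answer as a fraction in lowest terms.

499850/69993

Use the convergent recurrence hₖ = aₖ·hₖ₋₁ + hₖ₋₂ (and likewise for the denominators kₖ):
a_0 = 7: 7/1
a_1 = 7: 50/7
a_2 = 14: 707/99
a_3 = 7: 4999/700
a_4 = 14: 70693/9899
a_5 = 7: 499850/69993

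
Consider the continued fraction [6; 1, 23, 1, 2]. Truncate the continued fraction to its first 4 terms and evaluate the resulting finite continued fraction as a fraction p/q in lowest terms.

174/25

Work from the innermost term outward:
Start with 1.
23 + 1/(1/1) = 23 + 1/1 = 24/1
1 + 1/(24/1) = 1 + 1/24 = 25/24
6 + 1/(25/24) = 6 + 24/25 = 174/25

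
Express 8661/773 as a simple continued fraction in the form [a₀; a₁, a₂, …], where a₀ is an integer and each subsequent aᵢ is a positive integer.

Run the Euclidean algorithm, recording each quotient:
⌊8661/773⌋ = 11, remainder 158
⌊773/158⌋ = 4, remainder 141
⌊158/141⌋ = 1, remainder 17
⌊141/17⌋ = 8, remainder 5
⌊17/5⌋ = 3, remainder 2
⌊5/2⌋ = 2, remainder 1
⌊2/1⌋ = 2, remainder 0

[11; 4, 1, 8, 3, 2, 2]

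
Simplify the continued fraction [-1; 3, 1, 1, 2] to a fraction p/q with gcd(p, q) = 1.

Start with 2.
1 + 1/(2/1) = 1 + 1/2 = 3/2
1 + 1/(3/2) = 1 + 2/3 = 5/3
3 + 1/(5/3) = 3 + 3/5 = 18/5
-1 + 1/(18/5) = -1 + 5/18 = -13/18

-13/18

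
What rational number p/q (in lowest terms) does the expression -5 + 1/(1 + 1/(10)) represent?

Start with 10.
1 + 1/(10/1) = 1 + 1/10 = 11/10
-5 + 1/(11/10) = -5 + 10/11 = -45/11

-45/11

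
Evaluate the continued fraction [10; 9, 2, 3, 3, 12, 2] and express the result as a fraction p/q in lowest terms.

Collapse the nested fraction from the inside out:
Start with 2.
12 + 1/(2/1) = 12 + 1/2 = 25/2
3 + 1/(25/2) = 3 + 2/25 = 77/25
3 + 1/(77/25) = 3 + 25/77 = 256/77
2 + 1/(256/77) = 2 + 77/256 = 589/256
9 + 1/(589/256) = 9 + 256/589 = 5557/589
10 + 1/(5557/589) = 10 + 589/5557 = 56159/5557

56159/5557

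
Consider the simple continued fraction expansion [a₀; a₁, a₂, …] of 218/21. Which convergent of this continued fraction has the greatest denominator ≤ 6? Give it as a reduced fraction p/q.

List convergents until the denominator exceeds the bound:
a_0 = 10: 10/1  (≤ bound)
a_1 = 2: 21/2  (≤ bound)
a_2 = 1: 31/3  (≤ bound)
a_3 = 1: 52/5  (≤ bound)
a_4 = 1: 83/8  (> 6, stop)

52/5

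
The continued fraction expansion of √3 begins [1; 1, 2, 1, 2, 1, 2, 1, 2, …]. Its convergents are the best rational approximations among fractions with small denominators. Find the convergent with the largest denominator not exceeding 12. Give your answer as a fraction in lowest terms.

19/11

List convergents until the denominator exceeds the bound:
a_0 = 1: 1/1  (≤ bound)
a_1 = 1: 2/1  (≤ bound)
a_2 = 2: 5/3  (≤ bound)
a_3 = 1: 7/4  (≤ bound)
a_4 = 2: 19/11  (≤ bound)
a_5 = 1: 26/15  (> 12, stop)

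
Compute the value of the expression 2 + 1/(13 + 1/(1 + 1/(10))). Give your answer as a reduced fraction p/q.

317/153

Compute successive convergents:
a_0 = 2: 2/1
a_1 = 13: 27/13
a_2 = 1: 29/14
a_3 = 10: 317/153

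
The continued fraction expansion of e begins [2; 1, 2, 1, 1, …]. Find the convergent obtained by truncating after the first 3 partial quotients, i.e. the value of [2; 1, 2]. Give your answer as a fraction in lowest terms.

8/3

Start with 2.
1 + 1/(2/1) = 1 + 1/2 = 3/2
2 + 1/(3/2) = 2 + 2/3 = 8/3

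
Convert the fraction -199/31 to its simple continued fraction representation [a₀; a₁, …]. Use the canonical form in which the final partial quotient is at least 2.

-199 ÷ 31 → quotient -7, remainder 18
31 ÷ 18 → quotient 1, remainder 13
18 ÷ 13 → quotient 1, remainder 5
13 ÷ 5 → quotient 2, remainder 3
5 ÷ 3 → quotient 1, remainder 2
3 ÷ 2 → quotient 1, remainder 1
2 ÷ 1 → quotient 2, remainder 0

[-7; 1, 1, 2, 1, 1, 2]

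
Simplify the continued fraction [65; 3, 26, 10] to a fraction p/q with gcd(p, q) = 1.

a_0 = 65: 65/1
a_1 = 3: 196/3
a_2 = 26: 5161/79
a_3 = 10: 51806/793

51806/793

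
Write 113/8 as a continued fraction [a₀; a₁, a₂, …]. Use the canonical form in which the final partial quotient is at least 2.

[14; 8]

⌊113/8⌋ = 14, remainder 1
⌊8/1⌋ = 8, remainder 0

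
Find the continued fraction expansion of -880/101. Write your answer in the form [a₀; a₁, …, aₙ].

[-9; 3, 2, 14]

-880 = -9·101 + 29, so a_0 = -9
101 = 3·29 + 14, so a_1 = 3
29 = 2·14 + 1, so a_2 = 2
14 = 14·1 + 0, so a_3 = 14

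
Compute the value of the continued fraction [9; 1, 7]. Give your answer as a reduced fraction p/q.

Collapse the nested fraction from the inside out:
Start with 7.
1 + 1/(7/1) = 1 + 1/7 = 8/7
9 + 1/(8/7) = 9 + 7/8 = 79/8

79/8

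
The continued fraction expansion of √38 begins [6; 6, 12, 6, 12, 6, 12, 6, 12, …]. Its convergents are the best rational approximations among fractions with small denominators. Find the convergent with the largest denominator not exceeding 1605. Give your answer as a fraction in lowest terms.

a_0 = 6: 6/1  (≤ bound)
a_1 = 6: 37/6  (≤ bound)
a_2 = 12: 450/73  (≤ bound)
a_3 = 6: 2737/444  (≤ bound)
a_4 = 12: 33294/5401  (> 1605, stop)

2737/444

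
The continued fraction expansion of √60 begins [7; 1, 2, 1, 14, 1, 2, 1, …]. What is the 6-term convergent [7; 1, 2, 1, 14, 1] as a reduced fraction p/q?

488/63

Compute successive convergents:
a_0 = 7: 7/1
a_1 = 1: 8/1
a_2 = 2: 23/3
a_3 = 1: 31/4
a_4 = 14: 457/59
a_5 = 1: 488/63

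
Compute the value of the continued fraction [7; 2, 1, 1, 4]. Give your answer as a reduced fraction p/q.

170/23

a_0 = 7: 7/1
a_1 = 2: 15/2
a_2 = 1: 22/3
a_3 = 1: 37/5
a_4 = 4: 170/23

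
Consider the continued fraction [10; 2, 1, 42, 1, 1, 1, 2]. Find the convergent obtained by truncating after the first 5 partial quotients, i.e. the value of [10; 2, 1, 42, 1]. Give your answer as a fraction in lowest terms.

Start with 1.
42 + 1/(1/1) = 42 + 1/1 = 43/1
1 + 1/(43/1) = 1 + 1/43 = 44/43
2 + 1/(44/43) = 2 + 43/44 = 131/44
10 + 1/(131/44) = 10 + 44/131 = 1354/131

1354/131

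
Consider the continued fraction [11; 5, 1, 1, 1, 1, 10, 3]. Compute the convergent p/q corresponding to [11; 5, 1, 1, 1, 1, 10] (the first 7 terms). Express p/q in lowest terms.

a_0 = 11: 11/1
a_1 = 5: 56/5
a_2 = 1: 67/6
a_3 = 1: 123/11
a_4 = 1: 190/17
a_5 = 1: 313/28
a_6 = 10: 3320/297

3320/297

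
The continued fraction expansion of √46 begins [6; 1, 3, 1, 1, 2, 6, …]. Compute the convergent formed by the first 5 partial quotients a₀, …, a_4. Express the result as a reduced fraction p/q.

61/9

Start with 1.
1 + 1/(1/1) = 1 + 1/1 = 2/1
3 + 1/(2/1) = 3 + 1/2 = 7/2
1 + 1/(7/2) = 1 + 2/7 = 9/7
6 + 1/(9/7) = 6 + 7/9 = 61/9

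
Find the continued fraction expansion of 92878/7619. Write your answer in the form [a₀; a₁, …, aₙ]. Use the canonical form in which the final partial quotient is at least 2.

[12; 5, 3, 1, 13, 5, 5]

⌊92878/7619⌋ = 12, remainder 1450
⌊7619/1450⌋ = 5, remainder 369
⌊1450/369⌋ = 3, remainder 343
⌊369/343⌋ = 1, remainder 26
⌊343/26⌋ = 13, remainder 5
⌊26/5⌋ = 5, remainder 1
⌊5/1⌋ = 5, remainder 0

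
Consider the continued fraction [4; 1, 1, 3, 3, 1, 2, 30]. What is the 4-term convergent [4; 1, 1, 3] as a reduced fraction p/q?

32/7

Compute successive convergents:
a_0 = 4: 4/1
a_1 = 1: 5/1
a_2 = 1: 9/2
a_3 = 3: 32/7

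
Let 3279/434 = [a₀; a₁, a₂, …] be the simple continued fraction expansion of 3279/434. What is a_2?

1

Apply division with remainder until the remainder is 0:
3279 ÷ 434 → quotient 7, remainder 241
434 ÷ 241 → quotient 1, remainder 193
241 ÷ 193 → quotient 1, remainder 48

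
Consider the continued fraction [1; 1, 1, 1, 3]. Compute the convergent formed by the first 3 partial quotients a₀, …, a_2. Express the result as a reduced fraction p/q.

Start with 1.
1 + 1/(1/1) = 1 + 1/1 = 2/1
1 + 1/(2/1) = 1 + 1/2 = 3/2

3/2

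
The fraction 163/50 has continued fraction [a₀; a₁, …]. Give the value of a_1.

⌊163/50⌋ = 3, remainder 13
⌊50/13⌋ = 3, remainder 11

3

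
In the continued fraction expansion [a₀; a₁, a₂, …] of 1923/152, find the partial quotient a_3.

Repeatedly divide and take the remainder:
⌊1923/152⌋ = 12, remainder 99
⌊152/99⌋ = 1, remainder 53
⌊99/53⌋ = 1, remainder 46
⌊53/46⌋ = 1, remainder 7

1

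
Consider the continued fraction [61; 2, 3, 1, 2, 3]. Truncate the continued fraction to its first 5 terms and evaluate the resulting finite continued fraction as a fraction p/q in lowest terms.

1536/25

a_0 = 61: 61/1
a_1 = 2: 123/2
a_2 = 3: 430/7
a_3 = 1: 553/9
a_4 = 2: 1536/25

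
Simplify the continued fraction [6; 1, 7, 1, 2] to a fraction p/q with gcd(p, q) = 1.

179/26

a_0 = 6: 6/1
a_1 = 1: 7/1
a_2 = 7: 55/8
a_3 = 1: 62/9
a_4 = 2: 179/26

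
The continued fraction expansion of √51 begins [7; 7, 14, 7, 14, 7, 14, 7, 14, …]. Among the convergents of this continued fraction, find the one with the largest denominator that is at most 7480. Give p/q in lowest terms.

a_0 = 7: 7/1  (≤ bound)
a_1 = 7: 50/7  (≤ bound)
a_2 = 14: 707/99  (≤ bound)
a_3 = 7: 4999/700  (≤ bound)
a_4 = 14: 70693/9899  (> 7480, stop)

4999/700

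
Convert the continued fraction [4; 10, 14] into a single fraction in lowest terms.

578/141

Start with 14.
10 + 1/(14/1) = 10 + 1/14 = 141/14
4 + 1/(141/14) = 4 + 14/141 = 578/141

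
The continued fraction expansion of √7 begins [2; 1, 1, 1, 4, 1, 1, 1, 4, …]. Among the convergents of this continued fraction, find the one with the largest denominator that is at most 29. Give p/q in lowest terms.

List convergents until the denominator exceeds the bound:
a_0 = 2: 2/1  (≤ bound)
a_1 = 1: 3/1  (≤ bound)
a_2 = 1: 5/2  (≤ bound)
a_3 = 1: 8/3  (≤ bound)
a_4 = 4: 37/14  (≤ bound)
a_5 = 1: 45/17  (≤ bound)
a_6 = 1: 82/31  (> 29, stop)

45/17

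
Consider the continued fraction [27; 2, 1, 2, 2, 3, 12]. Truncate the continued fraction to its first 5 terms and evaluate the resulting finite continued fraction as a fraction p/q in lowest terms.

Start with 2.
2 + 1/(2/1) = 2 + 1/2 = 5/2
1 + 1/(5/2) = 1 + 2/5 = 7/5
2 + 1/(7/5) = 2 + 5/7 = 19/7
27 + 1/(19/7) = 27 + 7/19 = 520/19

520/19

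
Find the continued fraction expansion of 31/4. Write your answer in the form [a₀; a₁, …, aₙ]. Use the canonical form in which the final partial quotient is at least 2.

[7; 1, 3]

⌊31/4⌋ = 7, remainder 3
⌊4/3⌋ = 1, remainder 1
⌊3/1⌋ = 3, remainder 0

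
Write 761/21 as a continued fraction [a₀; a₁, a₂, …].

[36; 4, 5]

761 = 36·21 + 5, so a_0 = 36
21 = 4·5 + 1, so a_1 = 4
5 = 5·1 + 0, so a_2 = 5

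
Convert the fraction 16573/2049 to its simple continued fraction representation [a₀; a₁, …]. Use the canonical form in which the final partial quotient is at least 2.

[8; 11, 3, 8, 3, 2]

16573 ÷ 2049 → quotient 8, remainder 181
2049 ÷ 181 → quotient 11, remainder 58
181 ÷ 58 → quotient 3, remainder 7
58 ÷ 7 → quotient 8, remainder 2
7 ÷ 2 → quotient 3, remainder 1
2 ÷ 1 → quotient 2, remainder 0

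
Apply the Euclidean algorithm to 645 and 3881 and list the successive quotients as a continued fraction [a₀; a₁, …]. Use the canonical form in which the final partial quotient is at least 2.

645 = 0·3881 + 645, so a_0 = 0
3881 = 6·645 + 11, so a_1 = 6
645 = 58·11 + 7, so a_2 = 58
11 = 1·7 + 4, so a_3 = 1
7 = 1·4 + 3, so a_4 = 1
4 = 1·3 + 1, so a_5 = 1
3 = 3·1 + 0, so a_6 = 3

[0; 6, 58, 1, 1, 1, 3]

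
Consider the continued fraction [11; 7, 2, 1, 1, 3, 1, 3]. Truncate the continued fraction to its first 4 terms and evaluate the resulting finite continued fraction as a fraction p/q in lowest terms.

a_0 = 11: 11/1
a_1 = 7: 78/7
a_2 = 2: 167/15
a_3 = 1: 245/22

245/22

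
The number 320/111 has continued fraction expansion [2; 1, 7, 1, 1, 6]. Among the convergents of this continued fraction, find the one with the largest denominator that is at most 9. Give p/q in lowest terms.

26/9

a_0 = 2: 2/1  (≤ bound)
a_1 = 1: 3/1  (≤ bound)
a_2 = 7: 23/8  (≤ bound)
a_3 = 1: 26/9  (≤ bound)
a_4 = 1: 49/17  (> 9, stop)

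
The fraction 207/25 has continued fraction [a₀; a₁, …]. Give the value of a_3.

207 = 8·25 + 7, so a_0 = 8
25 = 3·7 + 4, so a_1 = 3
7 = 1·4 + 3, so a_2 = 1
4 = 1·3 + 1, so a_3 = 1

1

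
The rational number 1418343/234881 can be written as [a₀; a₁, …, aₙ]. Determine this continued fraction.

1418343 ÷ 234881 → quotient 6, remainder 9057
234881 ÷ 9057 → quotient 25, remainder 8456
9057 ÷ 8456 → quotient 1, remainder 601
8456 ÷ 601 → quotient 14, remainder 42
601 ÷ 42 → quotient 14, remainder 13
42 ÷ 13 → quotient 3, remainder 3
13 ÷ 3 → quotient 4, remainder 1
3 ÷ 1 → quotient 3, remainder 0

[6; 25, 1, 14, 14, 3, 4, 3]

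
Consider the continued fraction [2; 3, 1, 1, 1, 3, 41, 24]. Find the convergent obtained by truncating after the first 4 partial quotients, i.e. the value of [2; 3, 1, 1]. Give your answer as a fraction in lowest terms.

a_0 = 2: 2/1
a_1 = 3: 7/3
a_2 = 1: 9/4
a_3 = 1: 16/7

16/7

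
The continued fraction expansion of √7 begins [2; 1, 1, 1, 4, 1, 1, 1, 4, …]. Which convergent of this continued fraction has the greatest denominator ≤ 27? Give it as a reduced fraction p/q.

45/17

List convergents until the denominator exceeds the bound:
a_0 = 2: 2/1  (≤ bound)
a_1 = 1: 3/1  (≤ bound)
a_2 = 1: 5/2  (≤ bound)
a_3 = 1: 8/3  (≤ bound)
a_4 = 4: 37/14  (≤ bound)
a_5 = 1: 45/17  (≤ bound)
a_6 = 1: 82/31  (> 27, stop)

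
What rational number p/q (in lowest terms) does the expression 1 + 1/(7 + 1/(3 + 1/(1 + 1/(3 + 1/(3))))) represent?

405/356

Compute successive convergents:
a_0 = 1: 1/1
a_1 = 7: 8/7
a_2 = 3: 25/22
a_3 = 1: 33/29
a_4 = 3: 124/109
a_5 = 3: 405/356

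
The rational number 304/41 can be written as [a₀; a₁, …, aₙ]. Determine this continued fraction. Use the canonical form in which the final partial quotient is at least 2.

[7; 2, 2, 2, 3]

Repeatedly divide and take the remainder:
304 = 7·41 + 17, so a_0 = 7
41 = 2·17 + 7, so a_1 = 2
17 = 2·7 + 3, so a_2 = 2
7 = 2·3 + 1, so a_3 = 2
3 = 3·1 + 0, so a_4 = 3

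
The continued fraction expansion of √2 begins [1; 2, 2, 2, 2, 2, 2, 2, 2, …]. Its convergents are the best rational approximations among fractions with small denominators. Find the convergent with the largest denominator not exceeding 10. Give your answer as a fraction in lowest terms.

7/5

List convergents until the denominator exceeds the bound:
a_0 = 1: 1/1  (≤ bound)
a_1 = 2: 3/2  (≤ bound)
a_2 = 2: 7/5  (≤ bound)
a_3 = 2: 17/12  (> 10, stop)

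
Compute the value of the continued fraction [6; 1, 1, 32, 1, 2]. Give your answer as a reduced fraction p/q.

1295/199

a_0 = 6: 6/1
a_1 = 1: 7/1
a_2 = 1: 13/2
a_3 = 32: 423/65
a_4 = 1: 436/67
a_5 = 2: 1295/199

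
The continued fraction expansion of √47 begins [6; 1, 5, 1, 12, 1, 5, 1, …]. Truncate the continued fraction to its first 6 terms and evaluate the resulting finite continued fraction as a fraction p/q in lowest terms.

665/97

Starting at the tail and folding back:
Start with 1.
12 + 1/(1/1) = 12 + 1/1 = 13/1
1 + 1/(13/1) = 1 + 1/13 = 14/13
5 + 1/(14/13) = 5 + 13/14 = 83/14
1 + 1/(83/14) = 1 + 14/83 = 97/83
6 + 1/(97/83) = 6 + 83/97 = 665/97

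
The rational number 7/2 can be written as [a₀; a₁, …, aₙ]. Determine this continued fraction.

7 = 3·2 + 1, so a_0 = 3
2 = 2·1 + 0, so a_1 = 2

[3; 2]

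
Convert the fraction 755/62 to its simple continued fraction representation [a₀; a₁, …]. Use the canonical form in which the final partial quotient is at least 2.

[12; 5, 1, 1, 1, 3]

Apply division with remainder until the remainder is 0:
755 = 12·62 + 11, so a_0 = 12
62 = 5·11 + 7, so a_1 = 5
11 = 1·7 + 4, so a_2 = 1
7 = 1·4 + 3, so a_3 = 1
4 = 1·3 + 1, so a_4 = 1
3 = 3·1 + 0, so a_5 = 3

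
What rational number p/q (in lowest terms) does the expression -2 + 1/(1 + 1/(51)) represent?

-53/52

Start with 51.
1 + 1/(51/1) = 1 + 1/51 = 52/51
-2 + 1/(52/51) = -2 + 51/52 = -53/52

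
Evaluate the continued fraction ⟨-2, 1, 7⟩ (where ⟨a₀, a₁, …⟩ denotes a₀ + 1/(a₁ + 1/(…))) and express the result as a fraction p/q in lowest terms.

Start with 7.
1 + 1/(7/1) = 1 + 1/7 = 8/7
-2 + 1/(8/7) = -2 + 7/8 = -9/8

-9/8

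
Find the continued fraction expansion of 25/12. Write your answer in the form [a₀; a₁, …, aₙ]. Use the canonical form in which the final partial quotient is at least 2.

[2; 12]

Repeatedly divide and take the remainder:
⌊25/12⌋ = 2, remainder 1
⌊12/1⌋ = 12, remainder 0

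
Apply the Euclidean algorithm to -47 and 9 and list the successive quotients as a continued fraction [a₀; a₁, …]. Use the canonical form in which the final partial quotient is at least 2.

-47 = -6·9 + 7, so a_0 = -6
9 = 1·7 + 2, so a_1 = 1
7 = 3·2 + 1, so a_2 = 3
2 = 2·1 + 0, so a_3 = 2

[-6; 1, 3, 2]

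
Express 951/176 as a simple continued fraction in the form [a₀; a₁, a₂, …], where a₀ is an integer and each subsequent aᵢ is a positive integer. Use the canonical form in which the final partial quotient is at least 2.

951 = 5·176 + 71, so a_0 = 5
176 = 2·71 + 34, so a_1 = 2
71 = 2·34 + 3, so a_2 = 2
34 = 11·3 + 1, so a_3 = 11
3 = 3·1 + 0, so a_4 = 3

[5; 2, 2, 11, 3]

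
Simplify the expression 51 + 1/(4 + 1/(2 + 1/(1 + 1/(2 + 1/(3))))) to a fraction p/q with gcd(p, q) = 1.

6045/118

Start with 3.
2 + 1/(3/1) = 2 + 1/3 = 7/3
1 + 1/(7/3) = 1 + 3/7 = 10/7
2 + 1/(10/7) = 2 + 7/10 = 27/10
4 + 1/(27/10) = 4 + 10/27 = 118/27
51 + 1/(118/27) = 51 + 27/118 = 6045/118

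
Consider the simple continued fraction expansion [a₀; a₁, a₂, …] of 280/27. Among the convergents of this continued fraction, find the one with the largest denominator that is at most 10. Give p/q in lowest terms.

List convergents until the denominator exceeds the bound:
a_0 = 10: 10/1  (≤ bound)
a_1 = 2: 21/2  (≤ bound)
a_2 = 1: 31/3  (≤ bound)
a_3 = 2: 83/8  (≤ bound)
a_4 = 3: 280/27  (> 10, stop)

83/8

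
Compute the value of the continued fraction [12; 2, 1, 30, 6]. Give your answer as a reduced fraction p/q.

Work from the innermost term outward:
Start with 6.
30 + 1/(6/1) = 30 + 1/6 = 181/6
1 + 1/(181/6) = 1 + 6/181 = 187/181
2 + 1/(187/181) = 2 + 181/187 = 555/187
12 + 1/(555/187) = 12 + 187/555 = 6847/555

6847/555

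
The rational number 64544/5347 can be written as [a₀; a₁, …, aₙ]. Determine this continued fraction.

[12; 14, 14, 13, 2]

Repeatedly divide and take the remainder:
64544 ÷ 5347 → quotient 12, remainder 380
5347 ÷ 380 → quotient 14, remainder 27
380 ÷ 27 → quotient 14, remainder 2
27 ÷ 2 → quotient 13, remainder 1
2 ÷ 1 → quotient 2, remainder 0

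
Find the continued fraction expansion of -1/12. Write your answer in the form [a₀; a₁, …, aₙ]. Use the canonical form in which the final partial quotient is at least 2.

-1 ÷ 12 → quotient -1, remainder 11
12 ÷ 11 → quotient 1, remainder 1
11 ÷ 1 → quotient 11, remainder 0

[-1; 1, 11]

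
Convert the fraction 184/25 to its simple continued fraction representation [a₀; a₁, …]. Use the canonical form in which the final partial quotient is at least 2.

[7; 2, 1, 3, 2]

Repeatedly divide and take the remainder:
⌊184/25⌋ = 7, remainder 9
⌊25/9⌋ = 2, remainder 7
⌊9/7⌋ = 1, remainder 2
⌊7/2⌋ = 3, remainder 1
⌊2/1⌋ = 2, remainder 0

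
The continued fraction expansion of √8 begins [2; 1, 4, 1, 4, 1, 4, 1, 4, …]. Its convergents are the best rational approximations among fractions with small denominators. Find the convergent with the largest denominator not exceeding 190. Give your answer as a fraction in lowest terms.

478/169

a_0 = 2: 2/1  (≤ bound)
a_1 = 1: 3/1  (≤ bound)
a_2 = 4: 14/5  (≤ bound)
a_3 = 1: 17/6  (≤ bound)
a_4 = 4: 82/29  (≤ bound)
a_5 = 1: 99/35  (≤ bound)
a_6 = 4: 478/169  (≤ bound)
a_7 = 1: 577/204  (> 190, stop)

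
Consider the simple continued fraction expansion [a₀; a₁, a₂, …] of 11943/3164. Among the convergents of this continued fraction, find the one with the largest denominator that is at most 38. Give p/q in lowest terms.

List convergents until the denominator exceeds the bound:
a_0 = 3: 3/1  (≤ bound)
a_1 = 1: 4/1  (≤ bound)
a_2 = 3: 15/4  (≤ bound)
a_3 = 2: 34/9  (≤ bound)
a_4 = 3: 117/31  (≤ bound)
a_5 = 1: 151/40  (> 38, stop)

117/31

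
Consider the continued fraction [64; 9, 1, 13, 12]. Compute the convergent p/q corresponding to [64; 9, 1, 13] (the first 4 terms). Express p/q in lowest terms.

8910/139

a_0 = 64: 64/1
a_1 = 9: 577/9
a_2 = 1: 641/10
a_3 = 13: 8910/139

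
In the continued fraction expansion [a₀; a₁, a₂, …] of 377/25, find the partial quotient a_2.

Run the Euclidean algorithm, recording each quotient:
⌊377/25⌋ = 15, remainder 2
⌊25/2⌋ = 12, remainder 1
⌊2/1⌋ = 2, remainder 0

2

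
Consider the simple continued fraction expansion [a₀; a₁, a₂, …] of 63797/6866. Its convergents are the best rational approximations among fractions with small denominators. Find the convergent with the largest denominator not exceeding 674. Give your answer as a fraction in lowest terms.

a_0 = 9: 9/1  (≤ bound)
a_1 = 3: 28/3  (≤ bound)
a_2 = 2: 65/7  (≤ bound)
a_3 = 2: 158/17  (≤ bound)
a_4 = 1: 223/24  (≤ bound)
a_5 = 27: 6179/665  (≤ bound)
a_6 = 1: 6402/689  (> 674, stop)

6179/665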